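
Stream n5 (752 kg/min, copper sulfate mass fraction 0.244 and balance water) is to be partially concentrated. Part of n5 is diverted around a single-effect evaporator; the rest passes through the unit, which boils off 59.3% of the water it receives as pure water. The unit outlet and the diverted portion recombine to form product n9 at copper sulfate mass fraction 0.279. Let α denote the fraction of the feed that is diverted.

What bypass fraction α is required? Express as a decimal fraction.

0.720

All 752×0.244 = 183.49 kg/min of copper sulfate reaches n9, so n9 = 183.49/0.279 = 657.66 kg/min and vapour = 94.337 kg/min.
The evaporator receives (1−α)·752 of feed at 0.756 water and removes 0.593 of that water:
0.593×0.756×(1−α)×752 = 94.337
(1−α) = 94.337/337.13 = 0.2798;  α = 0.7202.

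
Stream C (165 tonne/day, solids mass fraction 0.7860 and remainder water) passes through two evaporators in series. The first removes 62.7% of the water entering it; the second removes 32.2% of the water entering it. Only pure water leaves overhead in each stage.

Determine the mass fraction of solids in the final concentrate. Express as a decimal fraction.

water in feed = 165×0.214 = 35.31 tonne/day.
After stage 1: water left = (1−0.627)×35.31 = 13.171; stream total = 142.86 tonne/day.
After stage 2: water left = (1−0.322)×13.171 = 8.9297; final concentrate = 138.62 tonne/day.
solids fraction = 129.69/138.62 = 0.9356.

0.9356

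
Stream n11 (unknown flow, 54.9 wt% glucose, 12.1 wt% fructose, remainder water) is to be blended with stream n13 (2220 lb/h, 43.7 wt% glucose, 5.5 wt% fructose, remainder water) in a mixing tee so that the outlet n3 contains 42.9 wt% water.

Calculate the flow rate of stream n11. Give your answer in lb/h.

1772 lb/h

Let n11 be the unknown flow. Total out = 2220 + n11.
water balance: 1127.8 + 0.330·n11 = 0.429·(2220 + n11)
(0.330 − 0.429)·n11 = 0.429×2220 − 1127.8 = -175.38
n11 = -175.38 / -0.099 = 1771.5 lb/h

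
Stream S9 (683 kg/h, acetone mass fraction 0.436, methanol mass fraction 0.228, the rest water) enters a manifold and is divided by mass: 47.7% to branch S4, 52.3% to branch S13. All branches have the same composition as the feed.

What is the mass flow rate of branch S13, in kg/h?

357.2 kg/h

Branch S13 flow = 0.523×683 = 357.21 kg/h.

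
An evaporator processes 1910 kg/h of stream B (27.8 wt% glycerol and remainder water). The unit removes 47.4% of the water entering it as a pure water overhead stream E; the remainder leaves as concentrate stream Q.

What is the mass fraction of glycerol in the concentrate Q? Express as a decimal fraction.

0.4226

glycerol is not removed: 1910×0.278 = 530.98 kg/h of glycerol enters Q.
water entering = 1910×0.722 = 1379 kg/h; overhead removed = 0.474×1379 = 653.66 kg/h.
Concentrate = 1910 − 653.66 = 1256.3 kg/h.
Mass fraction = 530.98/1256.3 = 0.4226.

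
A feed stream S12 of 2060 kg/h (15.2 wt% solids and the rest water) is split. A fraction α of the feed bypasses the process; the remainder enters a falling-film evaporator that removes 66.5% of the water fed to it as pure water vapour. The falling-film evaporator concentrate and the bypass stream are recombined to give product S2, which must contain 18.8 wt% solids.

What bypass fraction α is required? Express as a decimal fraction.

0.660

All 2060×0.152 = 313.12 kg/h of solids reaches S2, so S2 = 313.12/0.188 = 1665.5 kg/h and vapour = 394.47 kg/h.
The evaporator receives (1−α)·2060 of feed at 0.848 water and removes 0.665 of that water:
0.665×0.848×(1−α)×2060 = 394.47
(1−α) = 394.47/1161.7 = 0.3396;  α = 0.6604.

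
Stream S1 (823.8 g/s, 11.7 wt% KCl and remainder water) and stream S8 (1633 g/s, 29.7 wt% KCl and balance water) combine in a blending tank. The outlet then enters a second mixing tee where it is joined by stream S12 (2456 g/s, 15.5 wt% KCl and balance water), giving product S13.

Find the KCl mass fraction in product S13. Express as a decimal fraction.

0.1958

Overall, product flow = 4912.8 g/s.
KCl in = 823.8×0.117 + 1633×0.297 + 2456×0.155 = 962.07 g/s.
KCl fraction in S13 = 0.1958.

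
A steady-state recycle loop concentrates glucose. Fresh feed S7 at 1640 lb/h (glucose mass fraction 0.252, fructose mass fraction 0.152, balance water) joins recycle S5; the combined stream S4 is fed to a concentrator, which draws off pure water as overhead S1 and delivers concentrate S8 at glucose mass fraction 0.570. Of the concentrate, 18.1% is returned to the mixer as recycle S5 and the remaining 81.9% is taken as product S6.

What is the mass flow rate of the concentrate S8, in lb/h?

885.3 lb/h

Overall glucose balance (none leaves overhead): glucose in fresh feed = glucose in product, i.e. 1640×0.252 = (1−0.181)·S8·0.570.
S8 = 413.28/(0.570×0.819) = 885.29 lb/h.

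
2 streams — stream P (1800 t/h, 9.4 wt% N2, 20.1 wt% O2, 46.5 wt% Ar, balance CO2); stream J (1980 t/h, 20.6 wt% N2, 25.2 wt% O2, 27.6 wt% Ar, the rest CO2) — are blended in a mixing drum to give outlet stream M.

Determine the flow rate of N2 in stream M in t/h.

577.1 t/h

N2 out = N2 in = 1800×0.094 + 1980×0.206 = 577.08 t/h.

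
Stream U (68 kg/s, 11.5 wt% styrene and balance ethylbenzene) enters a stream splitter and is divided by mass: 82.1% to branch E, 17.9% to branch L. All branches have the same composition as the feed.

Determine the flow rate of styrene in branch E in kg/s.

Branch E total = 0.821×68 = 55.828 kg/s.
styrene in E = 0.115×55.828 = 6.4202 kg/s.

6.42 kg/s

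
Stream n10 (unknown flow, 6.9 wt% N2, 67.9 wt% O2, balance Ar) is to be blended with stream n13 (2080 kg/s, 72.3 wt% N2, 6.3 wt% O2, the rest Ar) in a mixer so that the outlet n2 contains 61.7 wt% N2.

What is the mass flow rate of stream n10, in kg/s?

Let n10 be the unknown flow. Total out = 2080 + n10.
N2 balance: 1503.8 + 0.069·n10 = 0.617·(2080 + n10)
(0.069 − 0.617)·n10 = 0.617×2080 − 1503.8 = -220.48
n10 = -220.48 / -0.548 = 402.34 kg/s

402.3 kg/s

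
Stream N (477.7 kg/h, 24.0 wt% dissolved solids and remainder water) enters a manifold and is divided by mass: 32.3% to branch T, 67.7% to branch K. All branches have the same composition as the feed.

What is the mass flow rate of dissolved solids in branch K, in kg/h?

Branch K total = 0.677×477.7 = 323.4 kg/h.
dissolved solids in K = 0.240×323.4 = 77.617 kg/h.

77.62 kg/h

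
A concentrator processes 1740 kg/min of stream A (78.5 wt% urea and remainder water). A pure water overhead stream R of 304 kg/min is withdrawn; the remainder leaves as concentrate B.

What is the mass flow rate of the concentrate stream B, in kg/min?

Concentrate = 1740 − 304 = 1436 kg/min.

1436 kg/min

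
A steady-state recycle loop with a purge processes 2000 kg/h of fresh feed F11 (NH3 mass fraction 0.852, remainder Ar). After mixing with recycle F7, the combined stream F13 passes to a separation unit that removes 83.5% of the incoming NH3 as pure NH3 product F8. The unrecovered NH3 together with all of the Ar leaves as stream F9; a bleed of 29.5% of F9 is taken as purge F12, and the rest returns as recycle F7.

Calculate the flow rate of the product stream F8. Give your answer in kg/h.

NH3 in F13: m_A = 2000×0.852 + (1−0.295)·(1−0.835)·m_A, so m_A = 1704/0.8837 = 1928.3 kg/h.
Product F8 = 0.835×1928.3 = 1610.1 kg/h.

1610 kg/h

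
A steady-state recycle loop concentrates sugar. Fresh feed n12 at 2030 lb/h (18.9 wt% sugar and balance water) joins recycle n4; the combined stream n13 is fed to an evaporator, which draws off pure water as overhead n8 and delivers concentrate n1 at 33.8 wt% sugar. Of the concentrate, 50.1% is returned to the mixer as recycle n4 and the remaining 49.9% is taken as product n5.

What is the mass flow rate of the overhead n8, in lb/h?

Overall sugar balance (none leaves overhead): sugar in fresh feed = sugar in product, i.e. 2030×0.189 = (1−0.501)·n1·0.338.
n1 = 383.67/(0.338×0.499) = 2274.8 lb/h.
Recycle n4 = 0.501×2274.8 = 1139.7 lb/h.
Combined feed n13 = 2030 + 1139.7 = 3169.7 lb/h.
Overhead n8 = n13 − n1 = 3169.7 − 2274.8 = 894.88 lb/h.

894.9 lb/h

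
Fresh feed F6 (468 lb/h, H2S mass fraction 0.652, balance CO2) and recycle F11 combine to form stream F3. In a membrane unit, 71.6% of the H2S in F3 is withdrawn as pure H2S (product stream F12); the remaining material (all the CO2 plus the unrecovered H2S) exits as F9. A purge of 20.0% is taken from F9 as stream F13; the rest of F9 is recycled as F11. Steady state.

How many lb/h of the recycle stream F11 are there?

741.2 lb/h

CO2 enters only via F6 and leaves only via the purge: 468×0.348 = 0.200×(CO2 in F9), and the membrane unit passes all CO2, so CO2 in F3 = CO2 in F9 = 814.32 lb/h.
H2S in F3: m_A = 468×0.652 + (1−0.200)·(1−0.716)·m_A, so m_A = 305.14/0.7728 = 394.84 lb/h.
F9 = (1−0.716)×394.84 + 814.32 = 926.46 lb/h.
Recycle F11 = (1−0.200)×926.46 = 741.16 lb/h.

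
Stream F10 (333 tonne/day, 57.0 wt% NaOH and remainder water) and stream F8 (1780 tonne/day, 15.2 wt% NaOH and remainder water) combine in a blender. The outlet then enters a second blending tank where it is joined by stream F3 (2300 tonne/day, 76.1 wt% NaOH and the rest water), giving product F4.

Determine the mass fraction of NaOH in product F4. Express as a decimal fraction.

Overall, product flow = 4413 tonne/day.
NaOH in = 333×0.570 + 1780×0.152 + 2300×0.761 = 2210.7 tonne/day.
NaOH fraction in F4 = 0.5009.

0.5009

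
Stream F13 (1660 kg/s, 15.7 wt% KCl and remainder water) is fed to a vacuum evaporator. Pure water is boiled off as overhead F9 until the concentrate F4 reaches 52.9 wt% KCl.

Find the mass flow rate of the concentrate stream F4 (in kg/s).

492.7 kg/s

KCl is conserved: 1660×0.157 = 260.62 kg/s all reports to the concentrate.
Concentrate = 260.62/(target fraction) = 492.67 kg/s.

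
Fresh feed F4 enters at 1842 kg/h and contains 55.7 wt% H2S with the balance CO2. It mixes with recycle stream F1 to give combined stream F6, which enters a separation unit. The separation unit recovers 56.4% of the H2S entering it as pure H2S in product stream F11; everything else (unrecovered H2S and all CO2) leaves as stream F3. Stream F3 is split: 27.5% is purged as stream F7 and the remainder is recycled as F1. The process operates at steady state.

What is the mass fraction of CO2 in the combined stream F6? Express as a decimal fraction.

CO2 enters only via F4 and leaves only via the purge: 1842×0.443 = 0.275×(CO2 in F3), and the separation unit passes all CO2, so CO2 in F6 = CO2 in F3 = 2967.3 kg/h.
H2S in F6: m_A = 1842×0.557 + (1−0.275)·(1−0.564)·m_A, so m_A = 1026/0.6839 = 1500.2 kg/h.
F6 = 1500.2 + 2967.3 = 4467.5 kg/h.
CO2 fraction in F6 = 2967.3/4467.5 = 0.664.

0.664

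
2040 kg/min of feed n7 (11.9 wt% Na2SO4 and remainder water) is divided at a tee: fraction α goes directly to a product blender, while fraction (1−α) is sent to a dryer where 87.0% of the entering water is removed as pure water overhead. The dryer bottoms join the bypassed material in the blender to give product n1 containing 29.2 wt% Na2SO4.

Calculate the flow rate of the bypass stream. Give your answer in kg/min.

All 2040×0.119 = 242.76 kg/min of Na2SO4 reaches n1, so n1 = 242.76/0.292 = 831.37 kg/min and vapour = 1208.6 kg/min.
The evaporator receives (1−α)·2040 of feed at 0.881 water and removes 0.870 of that water:
0.870×0.881×(1−α)×2040 = 1208.6
(1−α) = 1208.6/1563.6 = 0.7730;  α = 0.2270.
Bypass flow = 0.2270×2040 = 463.12 kg/min.

463.1 kg/min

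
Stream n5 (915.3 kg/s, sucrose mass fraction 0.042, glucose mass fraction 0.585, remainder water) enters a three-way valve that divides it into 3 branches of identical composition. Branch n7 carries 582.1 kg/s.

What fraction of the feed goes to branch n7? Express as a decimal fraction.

Fraction to n7 = 582.1/915.3 = 0.6360.

0.636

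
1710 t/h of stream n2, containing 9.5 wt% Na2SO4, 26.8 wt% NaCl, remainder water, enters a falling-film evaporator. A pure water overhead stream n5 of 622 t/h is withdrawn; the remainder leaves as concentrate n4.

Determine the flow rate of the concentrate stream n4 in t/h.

Concentrate = 1710 − 622 = 1088 t/h.

1088 t/h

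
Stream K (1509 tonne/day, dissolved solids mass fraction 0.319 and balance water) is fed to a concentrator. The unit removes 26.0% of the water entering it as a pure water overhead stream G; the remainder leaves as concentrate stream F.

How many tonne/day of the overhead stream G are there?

water entering = 1509×0.681 = 1027.6 tonne/day; overhead removed = 0.260×1027.6 = 267.18 tonne/day.

267.2 tonne/day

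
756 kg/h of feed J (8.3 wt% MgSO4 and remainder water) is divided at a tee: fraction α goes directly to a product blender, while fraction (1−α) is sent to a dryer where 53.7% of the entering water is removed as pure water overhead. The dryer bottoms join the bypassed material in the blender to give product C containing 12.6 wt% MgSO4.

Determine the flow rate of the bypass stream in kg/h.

All 756×0.083 = 62.748 kg/h of MgSO4 reaches C, so C = 62.748/0.126 = 498 kg/h and vapour = 258 kg/h.
The evaporator receives (1−α)·756 of feed at 0.917 water and removes 0.537 of that water:
0.537×0.917×(1−α)×756 = 258
(1−α) = 258/372.28 = 0.6930;  α = 0.3070.
Bypass flow = 0.3070×756 = 232.07 kg/h.

232.1 kg/h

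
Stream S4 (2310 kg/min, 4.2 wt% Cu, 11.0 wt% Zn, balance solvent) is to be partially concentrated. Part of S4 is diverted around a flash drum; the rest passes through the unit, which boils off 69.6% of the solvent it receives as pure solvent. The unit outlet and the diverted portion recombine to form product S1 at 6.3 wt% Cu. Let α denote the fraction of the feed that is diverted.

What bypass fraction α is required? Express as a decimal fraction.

0.435

All 2310×0.042 = 97.02 kg/min of Cu reaches S1, so S1 = 97.02/0.063 = 1540 kg/min and vapour = 770 kg/min.
The evaporator receives (1−α)·2310 of feed at 0.848 solvent and removes 0.696 of that solvent:
0.696×0.848×(1−α)×2310 = 770
(1−α) = 770/1363.4 = 0.5648;  α = 0.4352.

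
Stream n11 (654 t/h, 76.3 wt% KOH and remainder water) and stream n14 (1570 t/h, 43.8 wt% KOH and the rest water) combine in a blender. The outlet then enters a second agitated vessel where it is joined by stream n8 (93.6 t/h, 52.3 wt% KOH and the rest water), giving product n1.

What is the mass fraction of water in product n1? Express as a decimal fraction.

0.4669

Overall, product flow = 2317.6 t/h.
water in = 654×0.237 + 1570×0.562 + 93.6×0.477 = 1082 t/h.
water fraction in n1 = 0.4669.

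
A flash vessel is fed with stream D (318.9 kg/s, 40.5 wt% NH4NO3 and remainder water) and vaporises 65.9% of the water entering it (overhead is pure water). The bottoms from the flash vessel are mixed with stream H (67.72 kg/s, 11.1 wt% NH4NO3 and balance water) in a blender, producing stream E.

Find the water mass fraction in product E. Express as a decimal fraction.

Vapour removed = 0.659×0.595×318.9 = 125.04 kg/s; concentrate = 193.86 kg/s.
water reaching the mixer = 64.703 (from concentrate) + 67.72×0.889 = 124.91 kg/s.
Product flow = 193.86 + 67.72 = 261.58 kg/s; water fraction = 0.478.

0.478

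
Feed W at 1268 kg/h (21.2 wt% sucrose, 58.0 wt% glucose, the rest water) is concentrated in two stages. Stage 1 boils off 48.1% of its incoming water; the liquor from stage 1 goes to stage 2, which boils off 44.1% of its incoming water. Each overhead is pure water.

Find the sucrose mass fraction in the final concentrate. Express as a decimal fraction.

0.2487

water in feed = 1268×0.208 = 263.74 kg/h.
After stage 1: water left = (1−0.481)×263.74 = 136.88; stream total = 1141.1 kg/h.
After stage 2: water left = (1−0.441)×136.88 = 76.518; final concentrate = 1080.8 kg/h.
sucrose fraction = 268.82/1080.8 = 0.2487.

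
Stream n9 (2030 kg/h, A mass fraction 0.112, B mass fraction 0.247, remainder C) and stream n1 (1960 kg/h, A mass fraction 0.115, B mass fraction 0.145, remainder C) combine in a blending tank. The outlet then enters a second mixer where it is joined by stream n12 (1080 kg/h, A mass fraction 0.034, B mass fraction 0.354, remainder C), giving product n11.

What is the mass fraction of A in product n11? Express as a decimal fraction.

Overall, product flow = 5070 kg/h.
A in = 2030×0.112 + 1960×0.115 + 1080×0.034 = 489.48 kg/h.
A fraction in n11 = 0.097.

0.097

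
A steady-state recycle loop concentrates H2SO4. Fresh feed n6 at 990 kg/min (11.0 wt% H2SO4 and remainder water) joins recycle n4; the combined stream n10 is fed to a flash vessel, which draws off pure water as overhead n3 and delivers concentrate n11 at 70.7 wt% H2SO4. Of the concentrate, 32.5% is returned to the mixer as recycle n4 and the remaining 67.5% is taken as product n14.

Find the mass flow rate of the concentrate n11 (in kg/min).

228.2 kg/min

Overall H2SO4 balance (none leaves overhead): H2SO4 in fresh feed = H2SO4 in product, i.e. 990×0.110 = (1−0.325)·n11·0.707.
n11 = 108.9/(0.707×0.675) = 228.19 kg/min.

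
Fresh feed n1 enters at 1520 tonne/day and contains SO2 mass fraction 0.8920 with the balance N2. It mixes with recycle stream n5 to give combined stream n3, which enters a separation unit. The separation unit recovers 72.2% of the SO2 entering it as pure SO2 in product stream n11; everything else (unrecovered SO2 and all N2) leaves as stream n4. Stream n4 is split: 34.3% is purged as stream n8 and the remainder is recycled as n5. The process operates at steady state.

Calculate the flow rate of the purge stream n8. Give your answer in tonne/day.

322.3 tonne/day

N2 enters only via n1 and leaves only via the purge: 1520×0.108 = 0.343×(N2 in n4), and the separation unit passes all N2, so N2 in n3 = N2 in n4 = 478.6 tonne/day.
SO2 in n3: m_A = 1520×0.892 + (1−0.343)·(1−0.722)·m_A, so m_A = 1355.8/0.8174 = 1658.8 tonne/day.
n4 = (1−0.722)×1658.8 + 478.6 = 939.75 tonne/day.
Purge n8 = 0.343×939.75 = 322.33 tonne/day.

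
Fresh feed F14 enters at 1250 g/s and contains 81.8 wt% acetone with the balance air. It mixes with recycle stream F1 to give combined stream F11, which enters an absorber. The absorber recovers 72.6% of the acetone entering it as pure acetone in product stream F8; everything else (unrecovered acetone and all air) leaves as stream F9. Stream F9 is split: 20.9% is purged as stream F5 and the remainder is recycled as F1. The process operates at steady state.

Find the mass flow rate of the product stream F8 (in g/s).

947.7 g/s

acetone in F11: m_A = 1250×0.818 + (1−0.209)·(1−0.726)·m_A, so m_A = 1022.5/0.7833 = 1305.4 g/s.
Product F8 = 0.726×1305.4 = 947.74 g/s.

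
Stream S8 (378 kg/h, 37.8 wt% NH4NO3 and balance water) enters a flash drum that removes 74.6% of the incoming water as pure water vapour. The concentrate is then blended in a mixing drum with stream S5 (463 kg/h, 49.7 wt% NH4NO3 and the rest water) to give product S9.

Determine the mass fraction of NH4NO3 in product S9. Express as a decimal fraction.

Vapour removed = 0.746×0.622×378 = 175.4 kg/h; concentrate = 202.6 kg/h.
NH4NO3 reaching the mixer = 142.88 (from concentrate) + 463×0.497 = 373 kg/h.
Product flow = 202.6 + 463 = 665.6 kg/h; NH4NO3 fraction = 0.560.

0.560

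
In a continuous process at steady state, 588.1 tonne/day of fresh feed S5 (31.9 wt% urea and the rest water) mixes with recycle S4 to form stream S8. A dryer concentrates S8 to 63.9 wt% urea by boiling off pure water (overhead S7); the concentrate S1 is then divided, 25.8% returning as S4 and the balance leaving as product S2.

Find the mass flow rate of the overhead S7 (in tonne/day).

294.5 tonne/day

Overall urea balance (none leaves overhead): urea in fresh feed = urea in product, i.e. 588.1×0.319 = (1−0.258)·S1·0.639.
S1 = 187.6/(0.639×0.742) = 395.67 tonne/day.
Recycle S4 = 0.258×395.67 = 102.08 tonne/day.
Combined feed S8 = 588.1 + 102.08 = 690.18 tonne/day.
Overhead S7 = S8 − S1 = 690.18 − 395.67 = 294.51 tonne/day.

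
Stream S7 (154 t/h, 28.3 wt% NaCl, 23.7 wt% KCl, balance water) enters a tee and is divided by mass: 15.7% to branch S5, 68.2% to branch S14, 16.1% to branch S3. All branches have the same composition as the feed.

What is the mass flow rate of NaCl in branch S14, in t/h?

Branch S14 total = 0.682×154 = 105.03 t/h.
NaCl in S14 = 0.283×105.03 = 29.723 t/h.

29.72 t/h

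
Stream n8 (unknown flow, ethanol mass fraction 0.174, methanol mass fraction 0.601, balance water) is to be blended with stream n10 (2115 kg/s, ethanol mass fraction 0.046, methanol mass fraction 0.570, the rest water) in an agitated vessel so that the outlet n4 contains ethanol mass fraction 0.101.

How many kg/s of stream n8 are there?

1593 kg/s

Let n8 be the unknown flow. Total out = 2115 + n8.
ethanol balance: 97.29 + 0.174·n8 = 0.101·(2115 + n8)
(0.174 − 0.101)·n8 = 0.101×2115 − 97.29 = 116.33
n8 = 116.33 / 0.073 = 1593.5 kg/s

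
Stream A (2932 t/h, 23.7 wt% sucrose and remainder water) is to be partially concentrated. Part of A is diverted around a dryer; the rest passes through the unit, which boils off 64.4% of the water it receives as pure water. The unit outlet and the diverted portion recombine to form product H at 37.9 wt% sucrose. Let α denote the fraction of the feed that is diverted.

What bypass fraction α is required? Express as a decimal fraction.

All 2932×0.237 = 694.88 t/h of sucrose reaches H, so H = 694.88/0.379 = 1833.5 t/h and vapour = 1098.5 t/h.
The evaporator receives (1−α)·2932 of feed at 0.763 water and removes 0.644 of that water:
0.644×0.763×(1−α)×2932 = 1098.5
(1−α) = 1098.5/1440.7 = 0.7625;  α = 0.2375.

0.238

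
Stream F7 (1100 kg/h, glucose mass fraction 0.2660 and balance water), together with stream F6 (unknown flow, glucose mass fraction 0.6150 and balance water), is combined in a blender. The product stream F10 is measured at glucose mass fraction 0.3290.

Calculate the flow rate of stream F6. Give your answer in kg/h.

242.3 kg/h

Let F6 be the unknown flow. Total out = 1100 + F6.
glucose balance: 292.6 + 0.615·F6 = 0.329·(1100 + F6)
(0.615 − 0.329)·F6 = 0.329×1100 − 292.6 = 69.3
F6 = 69.3 / 0.286 = 242.31 kg/h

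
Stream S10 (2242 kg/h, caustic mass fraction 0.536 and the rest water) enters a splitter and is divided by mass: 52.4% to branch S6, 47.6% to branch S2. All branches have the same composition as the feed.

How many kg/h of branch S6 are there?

Branch S6 flow = 0.524×2242 = 1174.8 kg/h.

1175 kg/h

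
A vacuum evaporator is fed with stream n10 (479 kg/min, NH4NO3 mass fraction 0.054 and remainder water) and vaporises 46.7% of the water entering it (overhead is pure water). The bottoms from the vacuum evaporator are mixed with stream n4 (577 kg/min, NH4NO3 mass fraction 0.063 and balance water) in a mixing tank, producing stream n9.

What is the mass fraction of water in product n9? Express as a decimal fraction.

0.926

Vapour removed = 0.467×0.946×479 = 211.61 kg/min; concentrate = 267.39 kg/min.
water reaching the mixer = 241.52 (from concentrate) + 577×0.937 = 782.17 kg/min.
Product flow = 267.39 + 577 = 844.39 kg/min; water fraction = 0.926.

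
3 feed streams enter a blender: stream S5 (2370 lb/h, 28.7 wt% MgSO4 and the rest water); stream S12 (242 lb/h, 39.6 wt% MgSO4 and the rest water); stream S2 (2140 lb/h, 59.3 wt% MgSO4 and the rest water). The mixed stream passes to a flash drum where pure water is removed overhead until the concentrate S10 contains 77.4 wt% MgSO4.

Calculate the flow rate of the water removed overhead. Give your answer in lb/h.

MgSO4 entering = 2370×0.287 + 242×0.396 + 2140×0.593 = 2045 lb/h.
All MgSO4 reports to S10, so S10 = 2045/0.774 = 2642.2 lb/h.
Total feed = 4752 lb/h; overhead = 4752 − 2642.2 = 2109.8 lb/h.

2110 lb/h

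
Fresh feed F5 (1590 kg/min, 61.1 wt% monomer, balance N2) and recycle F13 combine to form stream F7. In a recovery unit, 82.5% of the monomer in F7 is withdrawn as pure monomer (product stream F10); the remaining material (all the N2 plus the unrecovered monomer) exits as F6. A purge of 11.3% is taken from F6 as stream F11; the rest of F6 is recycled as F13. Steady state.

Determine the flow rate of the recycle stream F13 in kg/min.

N2 enters only via F5 and leaves only via the purge: 1590×0.389 = 0.113×(N2 in F6), and the recovery unit passes all N2, so N2 in F7 = N2 in F6 = 5473.5 kg/min.
monomer in F7: m_A = 1590×0.611 + (1−0.113)·(1−0.825)·m_A, so m_A = 971.49/0.8448 = 1150 kg/min.
F6 = (1−0.825)×1150 + 5473.5 = 5674.8 kg/min.
Recycle F13 = (1−0.113)×5674.8 = 5033.5 kg/min.

5034 kg/min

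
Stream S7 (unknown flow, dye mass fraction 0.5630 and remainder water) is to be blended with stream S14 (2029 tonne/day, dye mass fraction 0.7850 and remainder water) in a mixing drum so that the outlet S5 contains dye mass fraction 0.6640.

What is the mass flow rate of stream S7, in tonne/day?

2431 tonne/day

Let S7 be the unknown flow. Total out = 2029 + S7.
dye balance: 1592.8 + 0.563·S7 = 0.664·(2029 + S7)
(0.563 − 0.664)·S7 = 0.664×2029 − 1592.8 = -245.51
S7 = -245.51 / -0.101 = 2430.8 tonne/day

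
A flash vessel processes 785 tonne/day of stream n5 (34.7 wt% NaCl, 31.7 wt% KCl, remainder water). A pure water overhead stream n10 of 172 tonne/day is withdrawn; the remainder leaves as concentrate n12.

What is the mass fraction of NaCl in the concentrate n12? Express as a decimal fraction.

NaCl is not removed: 785×0.347 = 272.39 tonne/day of NaCl enters n12.
Concentrate = 785 − 172 = 613 tonne/day.
Mass fraction = 272.39/613 = 0.4444.

0.4444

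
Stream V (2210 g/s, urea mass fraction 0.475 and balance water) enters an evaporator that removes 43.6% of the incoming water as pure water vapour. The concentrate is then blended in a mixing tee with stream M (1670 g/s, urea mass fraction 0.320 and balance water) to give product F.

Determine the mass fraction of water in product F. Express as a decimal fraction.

Vapour removed = 0.436×0.525×2210 = 505.87 g/s; concentrate = 1704.1 g/s.
water reaching the mixer = 654.38 (from concentrate) + 1670×0.680 = 1790 g/s.
Product flow = 1704.1 + 1670 = 3374.1 g/s; water fraction = 0.531.

0.531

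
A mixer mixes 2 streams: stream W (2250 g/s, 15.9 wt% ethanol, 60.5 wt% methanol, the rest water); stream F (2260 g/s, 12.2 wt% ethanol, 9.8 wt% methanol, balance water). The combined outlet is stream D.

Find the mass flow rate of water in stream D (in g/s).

water out = water in = 2250×0.236 + 2260×0.780 = 2293.8 g/s.

2294 g/s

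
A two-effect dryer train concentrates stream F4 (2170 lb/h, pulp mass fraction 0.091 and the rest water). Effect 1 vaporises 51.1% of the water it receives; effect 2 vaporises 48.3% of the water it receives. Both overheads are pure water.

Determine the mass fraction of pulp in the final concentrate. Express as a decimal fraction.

0.284

water in feed = 2170×0.909 = 1972.5 lb/h.
After stage 1: water left = (1−0.511)×1972.5 = 964.57; stream total = 1162 lb/h.
After stage 2: water left = (1−0.483)×964.57 = 498.68; final concentrate = 696.15 lb/h.
pulp fraction = 197.47/696.15 = 0.284.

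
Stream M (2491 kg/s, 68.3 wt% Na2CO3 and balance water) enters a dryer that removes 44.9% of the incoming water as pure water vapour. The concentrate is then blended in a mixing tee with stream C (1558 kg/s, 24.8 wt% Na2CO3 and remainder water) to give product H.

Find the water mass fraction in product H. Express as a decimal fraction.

Vapour removed = 0.449×0.317×2491 = 354.55 kg/s; concentrate = 2136.4 kg/s.
water reaching the mixer = 435.1 (from concentrate) + 1558×0.752 = 1606.7 kg/s.
Product flow = 2136.4 + 1558 = 3694.4 kg/s; water fraction = 0.435.

0.435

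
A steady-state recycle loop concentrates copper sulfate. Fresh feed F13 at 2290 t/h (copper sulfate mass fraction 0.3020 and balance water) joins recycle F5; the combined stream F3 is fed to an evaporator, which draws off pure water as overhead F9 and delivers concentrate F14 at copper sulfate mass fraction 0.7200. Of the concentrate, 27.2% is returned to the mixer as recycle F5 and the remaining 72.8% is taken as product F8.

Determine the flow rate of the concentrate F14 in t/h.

1319 t/h

Overall copper sulfate balance (none leaves overhead): copper sulfate in fresh feed = copper sulfate in product, i.e. 2290×0.302 = (1−0.272)·F14·0.720.
F14 = 691.58/(0.720×0.728) = 1319.4 t/h.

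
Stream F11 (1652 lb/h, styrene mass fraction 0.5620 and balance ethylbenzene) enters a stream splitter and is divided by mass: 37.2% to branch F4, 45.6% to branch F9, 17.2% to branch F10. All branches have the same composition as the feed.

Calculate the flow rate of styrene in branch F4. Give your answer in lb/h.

Branch F4 total = 0.372×1652 = 614.54 lb/h.
styrene in F4 = 0.562×614.54 = 345.37 lb/h.

345.4 lb/h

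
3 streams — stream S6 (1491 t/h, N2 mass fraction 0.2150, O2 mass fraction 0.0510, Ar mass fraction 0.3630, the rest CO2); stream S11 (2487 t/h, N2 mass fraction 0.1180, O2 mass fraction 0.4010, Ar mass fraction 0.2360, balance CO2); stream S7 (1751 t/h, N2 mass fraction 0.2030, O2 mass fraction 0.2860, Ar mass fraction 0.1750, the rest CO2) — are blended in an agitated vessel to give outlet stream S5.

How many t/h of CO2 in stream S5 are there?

1751 t/h

CO2 out = CO2 in = 1491×0.371 + 2487×0.245 + 1751×0.336 = 1750.8 t/h.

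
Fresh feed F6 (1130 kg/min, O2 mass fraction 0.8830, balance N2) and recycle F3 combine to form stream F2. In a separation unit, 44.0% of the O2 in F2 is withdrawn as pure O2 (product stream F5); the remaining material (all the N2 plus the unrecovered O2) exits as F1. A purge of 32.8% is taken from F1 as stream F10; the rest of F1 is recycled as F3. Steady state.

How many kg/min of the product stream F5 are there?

703.9 kg/min

O2 in F2: m_A = 1130×0.883 + (1−0.328)·(1−0.440)·m_A, so m_A = 997.79/0.6237 = 1599.8 kg/min.
Product F5 = 0.440×1599.8 = 703.93 kg/min.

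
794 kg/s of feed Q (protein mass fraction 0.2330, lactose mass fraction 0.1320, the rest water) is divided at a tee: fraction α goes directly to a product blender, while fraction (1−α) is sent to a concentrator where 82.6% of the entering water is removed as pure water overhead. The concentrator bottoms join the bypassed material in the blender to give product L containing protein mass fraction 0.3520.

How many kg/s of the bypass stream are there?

All 794×0.233 = 185 kg/s of protein reaches L, so L = 185/0.352 = 525.57 kg/s and vapour = 268.43 kg/s.
The evaporator receives (1−α)·794 of feed at 0.635 water and removes 0.826 of that water:
0.826×0.635×(1−α)×794 = 268.43
(1−α) = 268.43/416.46 = 0.6445;  α = 0.3555.
Bypass flow = 0.3555×794 = 282.23 kg/s.

282.2 kg/s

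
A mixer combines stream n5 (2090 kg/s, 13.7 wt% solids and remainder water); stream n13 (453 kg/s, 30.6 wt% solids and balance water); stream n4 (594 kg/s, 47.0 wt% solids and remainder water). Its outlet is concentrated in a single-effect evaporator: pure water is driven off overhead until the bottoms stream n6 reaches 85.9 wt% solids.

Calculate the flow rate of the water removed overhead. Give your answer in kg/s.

2317 kg/s

solids entering = 2090×0.137 + 453×0.306 + 594×0.470 = 704.13 kg/s.
All solids reports to n6, so n6 = 704.13/0.859 = 819.71 kg/s.
Total feed = 3137 kg/s; overhead = 3137 − 819.71 = 2317.3 kg/s.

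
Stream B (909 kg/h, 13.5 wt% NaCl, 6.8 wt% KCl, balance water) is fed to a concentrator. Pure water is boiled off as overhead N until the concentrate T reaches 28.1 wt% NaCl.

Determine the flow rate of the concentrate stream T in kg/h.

436.7 kg/h

NaCl is conserved: 909×0.135 = 122.72 kg/h all reports to the concentrate.
Concentrate = 122.72/(target fraction) = 436.71 kg/h.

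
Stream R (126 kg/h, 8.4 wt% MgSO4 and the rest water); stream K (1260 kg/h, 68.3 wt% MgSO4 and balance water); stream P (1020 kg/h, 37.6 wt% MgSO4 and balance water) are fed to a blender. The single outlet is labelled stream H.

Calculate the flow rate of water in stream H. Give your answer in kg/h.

water out = water in = 126×0.916 + 1260×0.317 + 1020×0.624 = 1151.3 kg/h.

1151 kg/h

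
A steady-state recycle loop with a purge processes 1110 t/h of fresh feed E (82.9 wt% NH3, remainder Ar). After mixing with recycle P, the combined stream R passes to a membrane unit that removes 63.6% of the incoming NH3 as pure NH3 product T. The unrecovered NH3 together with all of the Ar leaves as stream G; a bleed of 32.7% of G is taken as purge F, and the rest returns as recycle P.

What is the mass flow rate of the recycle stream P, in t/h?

689.2 t/h

Ar enters only via E and leaves only via the purge: 1110×0.171 = 0.327×(Ar in G), and the membrane unit passes all Ar, so Ar in R = Ar in G = 580.46 t/h.
NH3 in R: m_A = 1110×0.829 + (1−0.327)·(1−0.636)·m_A, so m_A = 920.19/0.7550 = 1218.7 t/h.
G = (1−0.636)×1218.7 + 580.46 = 1024.1 t/h.
Recycle P = (1−0.327)×1024.1 = 689.21 t/h.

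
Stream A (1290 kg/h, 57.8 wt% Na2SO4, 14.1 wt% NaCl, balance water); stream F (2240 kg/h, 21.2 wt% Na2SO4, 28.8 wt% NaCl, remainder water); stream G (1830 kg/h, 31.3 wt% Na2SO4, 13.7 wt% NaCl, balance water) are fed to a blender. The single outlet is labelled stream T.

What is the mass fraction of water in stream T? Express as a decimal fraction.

0.4644

Total flow out = 1290 + 2240 + 1830 = 5360 kg/h.
water in = 1290×0.281 + 2240×0.500 + 1830×0.550 = 2489 kg/h.
water mass fraction in T = 2489/5360 = 0.4644.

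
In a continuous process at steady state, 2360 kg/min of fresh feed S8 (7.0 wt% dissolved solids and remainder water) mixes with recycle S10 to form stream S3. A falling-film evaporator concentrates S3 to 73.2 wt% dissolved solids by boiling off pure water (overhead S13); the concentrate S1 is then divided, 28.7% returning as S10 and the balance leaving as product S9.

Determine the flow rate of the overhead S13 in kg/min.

Overall dissolved solids balance (none leaves overhead): dissolved solids in fresh feed = dissolved solids in product, i.e. 2360×0.070 = (1−0.287)·S1·0.732.
S1 = 165.2/(0.732×0.713) = 316.53 kg/min.
Recycle S10 = 0.287×316.53 = 90.843 kg/min.
Combined feed S3 = 2360 + 90.843 = 2450.8 kg/min.
Overhead S13 = S3 − S1 = 2450.8 − 316.53 = 2134.3 kg/min.

2134 kg/min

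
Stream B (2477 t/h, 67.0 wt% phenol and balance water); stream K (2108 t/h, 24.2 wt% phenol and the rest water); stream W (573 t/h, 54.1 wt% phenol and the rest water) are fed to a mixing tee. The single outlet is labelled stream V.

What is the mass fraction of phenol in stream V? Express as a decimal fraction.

Total flow out = 2477 + 2108 + 573 = 5158 t/h.
phenol in = 2477×0.670 + 2108×0.242 + 573×0.541 = 2479.7 t/h.
phenol mass fraction in V = 2479.7/5158 = 0.4808.

0.4808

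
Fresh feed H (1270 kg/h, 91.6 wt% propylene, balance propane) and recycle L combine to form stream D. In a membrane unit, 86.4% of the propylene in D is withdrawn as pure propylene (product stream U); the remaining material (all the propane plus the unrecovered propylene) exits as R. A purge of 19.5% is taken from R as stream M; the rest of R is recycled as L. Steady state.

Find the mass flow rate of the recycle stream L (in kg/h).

propane enters only via H and leaves only via the purge: 1270×0.084 = 0.195×(propane in R), and the membrane unit passes all propane, so propane in D = propane in R = 547.08 kg/h.
propylene in D: m_A = 1270×0.916 + (1−0.195)·(1−0.864)·m_A, so m_A = 1163.3/0.8905 = 1306.3 kg/h.
R = (1−0.864)×1306.3 + 547.08 = 724.74 kg/h.
Recycle L = (1−0.195)×724.74 = 583.41 kg/h.

583.4 kg/h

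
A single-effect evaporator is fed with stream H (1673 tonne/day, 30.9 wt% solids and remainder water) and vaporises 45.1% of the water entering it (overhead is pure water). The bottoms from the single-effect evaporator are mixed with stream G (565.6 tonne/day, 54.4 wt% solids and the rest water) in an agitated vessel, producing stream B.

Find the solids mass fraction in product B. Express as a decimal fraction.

0.480

Vapour removed = 0.451×0.691×1673 = 521.38 tonne/day; concentrate = 1151.6 tonne/day.
solids reaching the mixer = 516.96 (from concentrate) + 565.6×0.544 = 824.64 tonne/day.
Product flow = 1151.6 + 565.6 = 1717.2 tonne/day; solids fraction = 0.480.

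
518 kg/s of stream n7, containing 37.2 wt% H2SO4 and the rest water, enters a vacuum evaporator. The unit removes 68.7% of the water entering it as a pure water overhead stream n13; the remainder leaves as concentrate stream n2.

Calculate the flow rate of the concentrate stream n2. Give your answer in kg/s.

water entering = 518×0.628 = 325.3 kg/s; overhead removed = 0.687×325.3 = 223.48 kg/s.
Concentrate = 518 − 223.48 = 294.52 kg/s.

294.5 kg/s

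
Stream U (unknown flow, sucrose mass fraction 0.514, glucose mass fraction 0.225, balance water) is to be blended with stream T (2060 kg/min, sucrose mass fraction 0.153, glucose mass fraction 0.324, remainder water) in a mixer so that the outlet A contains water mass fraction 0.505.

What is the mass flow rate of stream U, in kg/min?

Let U be the unknown flow. Total out = 2060 + U.
water balance: 1077.4 + 0.261·U = 0.505·(2060 + U)
(0.261 − 0.505)·U = 0.505×2060 − 1077.4 = -37.08
U = -37.08 / -0.244 = 151.97 kg/min

152 kg/min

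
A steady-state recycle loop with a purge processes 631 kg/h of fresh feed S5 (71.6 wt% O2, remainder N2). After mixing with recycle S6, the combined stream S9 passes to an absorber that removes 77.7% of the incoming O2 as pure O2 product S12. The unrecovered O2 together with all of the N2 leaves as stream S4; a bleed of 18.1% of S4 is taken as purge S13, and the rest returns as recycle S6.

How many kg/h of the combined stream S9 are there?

N2 enters only via S5 and leaves only via the purge: 631×0.284 = 0.181×(N2 in S4), and the absorber passes all N2, so N2 in S9 = N2 in S4 = 990.08 kg/h.
O2 in S9: m_A = 631×0.716 + (1−0.181)·(1−0.777)·m_A, so m_A = 451.8/0.8174 = 552.75 kg/h.
S9 = 552.75 + 990.08 = 1542.8 kg/h.

1543 kg/h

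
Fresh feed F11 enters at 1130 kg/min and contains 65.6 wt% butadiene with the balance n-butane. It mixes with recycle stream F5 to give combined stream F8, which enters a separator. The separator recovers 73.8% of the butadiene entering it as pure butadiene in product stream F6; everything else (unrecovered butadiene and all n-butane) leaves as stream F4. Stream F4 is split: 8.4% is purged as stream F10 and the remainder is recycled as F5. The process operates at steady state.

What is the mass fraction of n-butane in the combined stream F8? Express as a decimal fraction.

0.826

n-butane enters only via F11 and leaves only via the purge: 1130×0.344 = 0.084×(n-butane in F4), and the separator passes all n-butane, so n-butane in F8 = n-butane in F4 = 4627.6 kg/min.
butadiene in F8: m_A = 1130×0.656 + (1−0.084)·(1−0.738)·m_A, so m_A = 741.28/0.7600 = 975.36 kg/min.
F8 = 975.36 + 4627.6 = 5603 kg/min.
n-butane fraction in F8 = 4627.6/5603 = 0.826.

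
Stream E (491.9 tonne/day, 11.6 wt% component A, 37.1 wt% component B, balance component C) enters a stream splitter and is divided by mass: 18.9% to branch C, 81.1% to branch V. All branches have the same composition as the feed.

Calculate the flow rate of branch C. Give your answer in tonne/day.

92.97 tonne/day

Branch C flow = 0.189×491.9 = 92.969 tonne/day.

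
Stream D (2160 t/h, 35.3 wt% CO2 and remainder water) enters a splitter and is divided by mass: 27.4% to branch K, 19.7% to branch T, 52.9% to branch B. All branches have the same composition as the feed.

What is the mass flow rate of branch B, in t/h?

1143 t/h

Branch B flow = 0.529×2160 = 1142.6 t/h.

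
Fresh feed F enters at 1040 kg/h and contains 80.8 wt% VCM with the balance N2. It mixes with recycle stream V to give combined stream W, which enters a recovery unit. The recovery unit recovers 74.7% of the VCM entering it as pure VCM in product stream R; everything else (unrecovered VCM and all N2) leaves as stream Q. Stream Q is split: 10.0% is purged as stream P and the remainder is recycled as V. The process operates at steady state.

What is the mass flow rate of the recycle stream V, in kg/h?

N2 enters only via F and leaves only via the purge: 1040×0.192 = 0.100×(N2 in Q), and the recovery unit passes all N2, so N2 in W = N2 in Q = 1996.8 kg/h.
VCM in W: m_A = 1040×0.808 + (1−0.100)·(1−0.747)·m_A, so m_A = 840.32/0.7723 = 1088.1 kg/h.
Q = (1−0.747)×1088.1 + 1996.8 = 2272.1 kg/h.
Recycle V = (1−0.100)×2272.1 = 2044.9 kg/h.

2045 kg/h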